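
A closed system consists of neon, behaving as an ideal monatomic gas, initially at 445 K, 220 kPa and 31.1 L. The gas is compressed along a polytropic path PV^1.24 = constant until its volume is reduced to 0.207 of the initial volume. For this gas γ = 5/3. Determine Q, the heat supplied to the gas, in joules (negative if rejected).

-8380 J

n = P₁V₁/(RT₁) = 220×31.1/(8.314×445) = 1.85 mol.
Polytropic n=1.24: T₂ = T₁(V₁/V₂)^(n−1) = 445×(4.83)^0.24 = 649 K; P₂ = P₁(V₁/V₂)^n = 1550 kPa.
W = (P₁V₁−P₂V₂)/(n−1) = (220×31.1−1550×6.44)/0.24 = -13100 J.
ΔU = nCvΔT = 1.85×12.5×(649−445) = 4710 J.
Q = ΔU + W = -8380 J.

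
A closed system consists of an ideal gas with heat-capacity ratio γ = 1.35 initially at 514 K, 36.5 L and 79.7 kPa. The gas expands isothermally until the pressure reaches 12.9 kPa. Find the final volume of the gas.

Isothermal: T stays 514 K; PV = const ⇒ V₂ = 226 L, P₂ = 12.9 kPa.

226 L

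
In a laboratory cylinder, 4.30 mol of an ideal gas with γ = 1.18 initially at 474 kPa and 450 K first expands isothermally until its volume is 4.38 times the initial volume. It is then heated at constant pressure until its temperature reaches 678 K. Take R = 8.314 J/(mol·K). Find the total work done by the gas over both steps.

V₁ = nRT₁/P₁ = 4.30×8.314×450/474 = 33.9 L.
Step 1 — Isothermal: T stays 450 K; PV = const ⇒ V₂ = 149 L, P₂ = 108 kPa.
ΔU = 0 (ideal gas, T constant).
W = nRT ln(V₂/V₁) = 4.30×8.314×450×ln(4.38) = 23800 J.
Q = ΔU + W = 23800 J.
State after step 1: P = 108 kPa, V = 149 L, T = 450 K.
Step 2 — Isobaric: P stays 108 kPa; V/T = const ⇒ T₂ = 678 K, V₂ = 224 L.
W = PΔV = 108×(224−149) kPa·L = 8150 J.
ΔU = nCvΔT = 4.30×46.2×(678−450) = 45300 J.
Q = ΔU + W = nCpΔT = 53400 J.
Net over both steps: W = 31900 J, Q = 77200 J, ΔU = 45300 J.

31900 J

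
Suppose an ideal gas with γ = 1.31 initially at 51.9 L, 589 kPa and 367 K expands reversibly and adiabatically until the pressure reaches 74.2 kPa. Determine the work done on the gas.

-38200 J

n = P₁V₁/(RT₁) = 589×51.9/(8.314×367) = 10.0 mol.
Adiabatic: T₂/T₁ = (P₂/P₁)^((γ−1)/γ) ⇒ T₂ = 367×(0.126)^0.237 = 225 K; V₂ = 252 L.
ΔU = nCvΔT = 10.0×26.8×(225−367) = -38200 J.
Q = 0 for an adiabatic process, so W = −ΔU = 38200 J.
Work done on the gas = −W_by = -38200 J.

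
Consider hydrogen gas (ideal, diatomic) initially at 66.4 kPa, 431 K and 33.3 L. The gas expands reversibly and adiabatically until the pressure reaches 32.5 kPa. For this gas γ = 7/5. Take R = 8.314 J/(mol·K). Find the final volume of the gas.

Adiabatic: T₂/T₁ = (P₂/P₁)^((γ−1)/γ) ⇒ T₂ = 431×(0.489)^0.286 = 351 K; V₂ = 55.5 L.

55.5 L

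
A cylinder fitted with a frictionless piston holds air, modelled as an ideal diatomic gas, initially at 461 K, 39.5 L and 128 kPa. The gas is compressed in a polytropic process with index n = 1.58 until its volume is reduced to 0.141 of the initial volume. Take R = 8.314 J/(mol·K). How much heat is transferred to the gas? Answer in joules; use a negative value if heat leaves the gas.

8300 J

n = P₁V₁/(RT₁) = 128×39.5/(8.314×461) = 1.32 mol.
Polytropic n=1.58: T₂ = T₁(V₁/V₂)^(n−1) = 461×(7.09)^0.58 = 1440 K; P₂ = P₁(V₁/V₂)^n = 2830 kPa.
W = (P₁V₁−P₂V₂)/(n−1) = (128×39.5−2830×5.57)/0.58 = -18400 J.
ΔU = nCvΔT = 1.32×20.8×(1440−461) = 26700 J.
Q = ΔU + W = 8300 J.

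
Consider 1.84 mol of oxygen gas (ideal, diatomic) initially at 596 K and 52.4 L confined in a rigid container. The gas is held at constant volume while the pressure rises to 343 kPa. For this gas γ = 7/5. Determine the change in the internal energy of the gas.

P₁ = nRT₁/V₁ = 1.84×8.314×596/52.4 = 174 kPa.
Isochoric: V stays 52.4 L; P/T = const ⇒ T₂ = 1170 K, P₂ = 343 kPa.
For an ideal gas ΔU = nCvΔT with Cv = (5/2)R = 20.8 J/(mol·K).
ΔU = 1.84×20.8×(1170−596) = 22100 J.

22100 J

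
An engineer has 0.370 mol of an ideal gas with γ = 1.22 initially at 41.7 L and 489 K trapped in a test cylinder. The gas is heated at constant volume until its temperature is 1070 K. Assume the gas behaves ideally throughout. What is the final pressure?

78.9 kPa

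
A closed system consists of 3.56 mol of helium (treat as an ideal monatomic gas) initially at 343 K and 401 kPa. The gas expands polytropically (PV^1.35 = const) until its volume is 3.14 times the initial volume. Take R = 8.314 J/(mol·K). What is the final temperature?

V₁ = nRT₁/P₁ = 3.56×8.314×343/401 = 25.3 L.
Polytropic n=1.35: T₂ = T₁(V₁/V₂)^(n−1) = 343×(0.318)^0.35 = 230 K; P₂ = P₁(V₁/V₂)^n = 85.6 kPa.

230 K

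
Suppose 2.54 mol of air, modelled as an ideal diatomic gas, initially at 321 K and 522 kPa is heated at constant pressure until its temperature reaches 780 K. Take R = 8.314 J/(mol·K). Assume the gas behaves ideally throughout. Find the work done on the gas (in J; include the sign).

-9690 J

V₁ = nRT₁/P₁ = 2.54×8.314×321/522 = 13.0 L.
Isobaric: P stays 522 kPa; V/T = const ⇒ T₂ = 780 K, V₂ = 31.6 L.
W = PΔV = 522×(31.6−13.0) kPa·L = 9690 J.
Work done on the gas = −W_by = -9690 J.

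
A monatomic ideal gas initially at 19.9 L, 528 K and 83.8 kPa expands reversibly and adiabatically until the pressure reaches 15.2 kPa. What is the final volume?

55.4 L

Adiabatic: T₂/T₁ = (P₂/P₁)^((γ−1)/γ) ⇒ T₂ = 528×(0.181)^0.400 = 267 K; V₂ = 55.4 L.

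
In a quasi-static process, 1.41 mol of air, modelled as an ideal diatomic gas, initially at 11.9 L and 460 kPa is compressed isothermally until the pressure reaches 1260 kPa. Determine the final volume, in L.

T₁ = P₁V₁/(nR) = 460×11.9/(1.41×8.314) = 467 K.
Isothermal: T stays 467 K; PV = const ⇒ V₂ = 4.34 L, P₂ = 1260 kPa.

4.34 L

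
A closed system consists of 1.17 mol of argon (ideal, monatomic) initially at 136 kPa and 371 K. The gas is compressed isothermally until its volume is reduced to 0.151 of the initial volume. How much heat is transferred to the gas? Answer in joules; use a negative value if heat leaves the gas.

-6820 J

V₁ = nRT₁/P₁ = 1.17×8.314×371/136 = 26.5 L.
Isothermal: T stays 371 K; PV = const ⇒ V₂ = 4.01 L, P₂ = 901 kPa.
ΔU = 0 (ideal gas, T constant).
W = nRT ln(V₂/V₁) = 1.17×8.314×371×ln(0.151) = -6820 J.
Q = ΔU + W = -6820 J.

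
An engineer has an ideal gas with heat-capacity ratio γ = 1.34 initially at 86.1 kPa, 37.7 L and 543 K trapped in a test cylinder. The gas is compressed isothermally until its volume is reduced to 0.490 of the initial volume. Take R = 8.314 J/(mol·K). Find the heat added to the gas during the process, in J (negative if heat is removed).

-2320 J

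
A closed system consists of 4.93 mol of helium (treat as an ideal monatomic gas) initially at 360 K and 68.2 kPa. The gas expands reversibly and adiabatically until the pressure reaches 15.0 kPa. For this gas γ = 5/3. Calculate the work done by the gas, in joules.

10100 J

V₁ = nRT₁/P₁ = 4.93×8.314×360/68.2 = 216 L.
Adiabatic: T₂/T₁ = (P₂/P₁)^((γ−1)/γ) ⇒ T₂ = 360×(0.220)^0.400 = 196 K; V₂ = 537 L.
ΔU = nCvΔT = 4.93×12.5×(196−360) = -10100 J.
Q = 0 for an adiabatic process, so W = −ΔU = 10100 J.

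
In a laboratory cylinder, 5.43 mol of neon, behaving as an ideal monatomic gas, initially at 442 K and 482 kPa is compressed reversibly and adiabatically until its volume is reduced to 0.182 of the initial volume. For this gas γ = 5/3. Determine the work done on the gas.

63300 J

V₁ = nRT₁/P₁ = 5.43×8.314×442/482 = 41.4 L.
Adiabatic: TV^(γ−1) = const ⇒ T₂ = 442×(5.49)^0.667 = 1380 K; PV^γ = const ⇒ P₂ = 8250 kPa.
ΔU = nCvΔT = 5.43×12.5×(1380−442) = 63300 J.
Q = 0 for an adiabatic process, so W = −ΔU = -63300 J.
Work done on the gas = −W_by = 63300 J.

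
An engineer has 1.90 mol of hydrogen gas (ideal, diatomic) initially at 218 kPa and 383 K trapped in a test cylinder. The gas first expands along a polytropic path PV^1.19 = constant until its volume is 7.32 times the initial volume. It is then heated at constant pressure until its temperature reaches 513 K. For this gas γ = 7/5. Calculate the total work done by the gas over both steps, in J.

14000 J

V₁ = nRT₁/P₁ = 1.90×8.314×383/218 = 27.8 L.
Step 1 — Polytropic n=1.19: T₂ = T₁(V₁/V₂)^(n−1) = 383×(0.137)^0.19 = 262 K; P₂ = P₁(V₁/V₂)^n = 20.4 kPa.
W = (P₁V₁−P₂V₂)/(n−1) = (218×27.8−20.4×203)/0.19 = 10000 J.
ΔU = nCvΔT = 1.90×20.8×(262−383) = -4760 J.
Q = ΔU + W = 5260 J.
State after step 1: P = 20.4 kPa, V = 203 L, T = 262 K.
Step 2 — Isobaric: P stays 20.4 kPa; V/T = const ⇒ T₂ = 513 K, V₂ = 397 L.
W = PΔV = 20.4×(397−203) kPa·L = 3960 J.
ΔU = nCvΔT = 1.90×20.8×(513−262) = 9900 J.
Q = ΔU + W = nCpΔT = 13900 J.
Net over both steps: W = 14000 J, Q = 19100 J, ΔU = 5130 J.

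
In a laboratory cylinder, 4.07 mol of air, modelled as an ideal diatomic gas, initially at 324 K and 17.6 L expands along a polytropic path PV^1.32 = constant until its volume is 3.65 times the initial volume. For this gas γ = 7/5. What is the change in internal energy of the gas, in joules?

P₁ = nRT₁/V₁ = 4.07×8.314×324/17.6 = 623 kPa.
Polytropic n=1.32: T₂ = T₁(V₁/V₂)^(n−1) = 324×(0.274)^0.32 = 214 K; P₂ = P₁(V₁/V₂)^n = 113 kPa.
For an ideal gas ΔU = nCvΔT with Cv = (5/2)R = 20.8 J/(mol·K).
ΔU = 4.07×20.8×(214−324) = -9300 J.

-9300 J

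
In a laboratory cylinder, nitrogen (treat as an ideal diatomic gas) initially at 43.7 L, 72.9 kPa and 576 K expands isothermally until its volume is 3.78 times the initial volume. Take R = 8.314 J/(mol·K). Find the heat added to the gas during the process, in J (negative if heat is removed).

4240 J

n = P₁V₁/(RT₁) = 72.9×43.7/(8.314×576) = 0.665 mol.
Isothermal: T stays 576 K; PV = const ⇒ V₂ = 165 L, P₂ = 19.3 kPa.
ΔU = 0 (ideal gas, T constant).
W = nRT ln(V₂/V₁) = 0.665×8.314×576×ln(3.78) = 4240 J.
Q = ΔU + W = 4240 J.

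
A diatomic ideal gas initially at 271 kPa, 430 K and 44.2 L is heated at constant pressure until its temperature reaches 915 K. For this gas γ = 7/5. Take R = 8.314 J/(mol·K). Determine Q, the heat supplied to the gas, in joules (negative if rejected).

47300 J

n = P₁V₁/(RT₁) = 271×44.2/(8.314×430) = 3.35 mol.
Isobaric: P stays 271 kPa; V/T = const ⇒ T₂ = 915 K, V₂ = 94.1 L.
W = PΔV = 271×(94.1−44.2) kPa·L = 13500 J.
ΔU = nCvΔT = 3.35×20.8×(915−430) = 33800 J.
Q = ΔU + W = nCpΔT = 47300 J.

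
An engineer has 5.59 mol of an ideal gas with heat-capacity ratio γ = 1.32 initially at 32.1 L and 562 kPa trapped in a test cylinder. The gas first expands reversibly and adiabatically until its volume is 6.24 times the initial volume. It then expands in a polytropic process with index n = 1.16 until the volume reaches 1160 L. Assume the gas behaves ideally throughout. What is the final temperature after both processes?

163 K

T₁ = P₁V₁/(nR) = 562×32.1/(5.59×8.314) = 388 K.
Step 1 — Adiabatic: TV^(γ−1) = const ⇒ T₂ = 388×(0.160)^0.320 = 216 K; PV^γ = const ⇒ P₂ = 50.1 kPa.
ΔU = nCvΔT = 5.59×26.0×(216−388) = -25000 J.
Q = 0 for an adiabatic process, so W = −ΔU = 25000 J.
State after step 1: P = 50.1 kPa, V = 200 L, T = 216 K.
Step 2 — Polytropic n=1.16: T₂ = T₁(V₁/V₂)^(n−1) = 216×(0.173)^0.16 = 163 K; P₂ = P₁(V₁/V₂)^n = 6.54 kPa.
W = (P₁V₁−P₂V₂)/(n−1) = (50.1×200−6.54×1160)/0.16 = 15400 J.
ΔU = nCvΔT = 5.59×26.0×(163−216) = -7690 J.
Q = ΔU + W = 7690 J.
Net over both steps: W = 40400 J, Q = 7690 J, ΔU = -32700 J.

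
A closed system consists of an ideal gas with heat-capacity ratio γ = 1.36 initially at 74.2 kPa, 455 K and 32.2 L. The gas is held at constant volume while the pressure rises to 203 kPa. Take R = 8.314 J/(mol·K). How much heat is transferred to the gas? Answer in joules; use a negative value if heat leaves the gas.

n = P₁V₁/(RT₁) = 74.2×32.2/(8.314×455) = 0.632 mol.
Isochoric: V stays 32.2 L; P/T = const ⇒ T₂ = 1240 K, P₂ = 203 kPa.
W = 0 (no volume change).
ΔU = nCvΔT = 0.632×23.1×(1240−455) = 11500 J.
Q = ΔU = 11500 J.

11500 J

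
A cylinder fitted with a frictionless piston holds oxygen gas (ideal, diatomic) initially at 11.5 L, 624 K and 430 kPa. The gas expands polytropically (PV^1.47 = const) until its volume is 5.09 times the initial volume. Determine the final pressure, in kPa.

Polytropic n=1.47: T₂ = T₁(V₁/V₂)^(n−1) = 624×(0.196)^0.47 = 290 K; P₂ = P₁(V₁/V₂)^n = 39.3 kPa.

39.3 kPa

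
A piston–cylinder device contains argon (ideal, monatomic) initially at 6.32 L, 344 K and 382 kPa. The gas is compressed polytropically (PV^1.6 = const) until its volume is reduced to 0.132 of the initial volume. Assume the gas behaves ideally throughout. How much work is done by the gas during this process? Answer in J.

n = P₁V₁/(RT₁) = 382×6.32/(8.314×344) = 0.844 mol.
Polytropic n=1.6: T₂ = T₁(V₁/V₂)^(n−1) = 344×(7.58)^0.60 = 1160 K; P₂ = P₁(V₁/V₂)^n = 9750 kPa.
W = (P₁V₁−P₂V₂)/(n−1) = (382×6.32−9750×0.834)/0.60 = -9540 J.

-9540 J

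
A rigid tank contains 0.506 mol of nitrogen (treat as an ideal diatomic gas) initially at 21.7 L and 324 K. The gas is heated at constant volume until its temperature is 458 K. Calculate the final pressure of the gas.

P₁ = nRT₁/V₁ = 0.506×8.314×324/21.7 = 62.8 kPa.
Isochoric: V stays 21.7 L; P/T = const ⇒ T₂ = 458 K, P₂ = 88.8 kPa.

88.8 kPa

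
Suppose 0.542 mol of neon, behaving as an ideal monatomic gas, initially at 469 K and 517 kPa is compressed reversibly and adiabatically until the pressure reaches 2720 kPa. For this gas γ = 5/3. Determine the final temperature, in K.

911 K

V₁ = nRT₁/P₁ = 0.542×8.314×469/517 = 4.09 L.
Adiabatic: T₂/T₁ = (P₂/P₁)^((γ−1)/γ) ⇒ T₂ = 469×(5.26)^0.400 = 911 K; V₂ = 1.51 L.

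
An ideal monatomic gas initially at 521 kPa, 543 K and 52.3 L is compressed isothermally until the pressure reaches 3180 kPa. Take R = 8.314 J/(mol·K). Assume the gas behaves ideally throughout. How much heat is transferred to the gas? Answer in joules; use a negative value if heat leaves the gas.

n = P₁V₁/(RT₁) = 521×52.3/(8.314×543) = 6.04 mol.
Isothermal: T stays 543 K; PV = const ⇒ V₂ = 8.57 L, P₂ = 3180 kPa.
ΔU = 0 (ideal gas, T constant).
W = nRT ln(V₂/V₁) = 6.04×8.314×543×ln(0.164) = -49300 J.
Q = ΔU + W = -49300 J.

-49300 J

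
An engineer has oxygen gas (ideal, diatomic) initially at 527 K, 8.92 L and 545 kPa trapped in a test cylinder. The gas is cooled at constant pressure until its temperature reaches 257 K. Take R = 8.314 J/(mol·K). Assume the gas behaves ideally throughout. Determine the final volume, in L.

4.35 L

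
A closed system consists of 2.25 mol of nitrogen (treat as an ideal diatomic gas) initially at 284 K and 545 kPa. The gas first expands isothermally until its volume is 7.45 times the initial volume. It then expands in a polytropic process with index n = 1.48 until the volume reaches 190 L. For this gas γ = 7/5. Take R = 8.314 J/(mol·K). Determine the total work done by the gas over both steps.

14800 J

V₁ = nRT₁/P₁ = 2.25×8.314×284/545 = 9.75 L.
Step 1 — Isothermal: T stays 284 K; PV = const ⇒ V₂ = 72.6 L, P₂ = 73.2 kPa.
ΔU = 0 (ideal gas, T constant).
W = nRT ln(V₂/V₁) = 2.25×8.314×284×ln(7.45) = 10700 J.
Q = ΔU + W = 10700 J.
State after step 1: P = 73.2 kPa, V = 72.6 L, T = 284 K.
Step 2 — Polytropic n=1.48: T₂ = T₁(V₁/V₂)^(n−1) = 284×(0.382)^0.48 = 179 K; P₂ = P₁(V₁/V₂)^n = 17.6 kPa.
W = (P₁V₁−P₂V₂)/(n−1) = (73.2×72.6−17.6×190)/0.48 = 4090 J.
ΔU = nCvΔT = 2.25×20.8×(179−284) = -4910 J.
Q = ΔU + W = -818 J.
Net over both steps: W = 14800 J, Q = 9850 J, ΔU = -4910 J.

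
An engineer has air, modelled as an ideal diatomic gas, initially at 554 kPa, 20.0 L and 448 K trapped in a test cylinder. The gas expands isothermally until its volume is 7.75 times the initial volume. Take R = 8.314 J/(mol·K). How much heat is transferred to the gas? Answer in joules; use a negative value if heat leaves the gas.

22700 J

n = P₁V₁/(RT₁) = 554×20.0/(8.314×448) = 2.97 mol.
Isothermal: T stays 448 K; PV = const ⇒ V₂ = 155 L, P₂ = 71.5 kPa.
ΔU = 0 (ideal gas, T constant).
W = nRT ln(V₂/V₁) = 2.97×8.314×448×ln(7.75) = 22700 J.
Q = ΔU + W = 22700 J.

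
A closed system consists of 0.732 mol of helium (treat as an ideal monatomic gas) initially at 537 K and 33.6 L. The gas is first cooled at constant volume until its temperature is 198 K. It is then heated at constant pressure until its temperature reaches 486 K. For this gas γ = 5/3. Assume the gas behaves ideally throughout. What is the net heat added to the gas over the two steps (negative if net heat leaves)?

1290 J

P₁ = nRT₁/V₁ = 0.732×8.314×537/33.6 = 97.3 kPa.
Step 1 — Isochoric: V stays 33.6 L; P/T = const ⇒ T₂ = 198 K, P₂ = 35.9 kPa.
W = 0 (no volume change).
ΔU = nCvΔT = 0.732×12.5×(198−537) = -3090 J.
Q = ΔU = -3090 J.
State after step 1: P = 35.9 kPa, V = 33.6 L, T = 198 K.
Step 2 — Isobaric: P stays 35.9 kPa; V/T = const ⇒ T₂ = 486 K, V₂ = 82.5 L.
W = PΔV = 35.9×(82.5−33.6) kPa·L = 1750 J.
ΔU = nCvΔT = 0.732×12.5×(486−198) = 2630 J.
Q = ΔU + W = nCpΔT = 4380 J.
Net over both steps: W = 1750 J, Q = 1290 J, ΔU = -466 J.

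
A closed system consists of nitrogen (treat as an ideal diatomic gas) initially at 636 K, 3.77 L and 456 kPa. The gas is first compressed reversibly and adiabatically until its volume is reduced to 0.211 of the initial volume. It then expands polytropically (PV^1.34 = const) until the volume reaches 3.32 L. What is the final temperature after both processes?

729 K

n = P₁V₁/(RT₁) = 456×3.77/(8.314×636) = 0.325 mol.
Step 1 — Adiabatic: TV^(γ−1) = const ⇒ T₂ = 636×(4.74)^0.400 = 1190 K; PV^γ = const ⇒ P₂ = 4030 kPa.
ΔU = nCvΔT = 0.325×20.8×(1190−636) = 3710 J.
Q = 0 for an adiabatic process, so W = −ΔU = -3710 J.
State after step 1: P = 4030 kPa, V = 0.795 L, T = 1190 K.
Step 2 — Polytropic n=1.34: T₂ = T₁(V₁/V₂)^(n−1) = 1190×(0.240)^0.34 = 729 K; P₂ = P₁(V₁/V₂)^n = 594 kPa.
W = (P₁V₁−P₂V₂)/(n−1) = (4030×0.795−594×3.32)/0.34 = 3630 J.
ΔU = nCvΔT = 0.325×20.8×(729−1190) = -3080 J.
Q = ΔU + W = 544 J.
Net over both steps: W = -85.1 J, Q = 544 J, ΔU = 629 J.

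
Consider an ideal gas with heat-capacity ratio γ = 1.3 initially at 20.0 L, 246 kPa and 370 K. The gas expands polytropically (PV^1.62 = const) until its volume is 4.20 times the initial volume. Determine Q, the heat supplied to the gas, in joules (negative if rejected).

-4990 J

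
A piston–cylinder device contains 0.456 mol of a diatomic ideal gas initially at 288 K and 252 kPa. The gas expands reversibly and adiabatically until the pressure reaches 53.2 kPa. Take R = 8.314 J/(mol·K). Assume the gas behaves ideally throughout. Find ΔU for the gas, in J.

-979 J

V₁ = nRT₁/P₁ = 0.456×8.314×288/252 = 4.33 L.
Adiabatic: T₂/T₁ = (P₂/P₁)^((γ−1)/γ) ⇒ T₂ = 288×(0.211)^0.286 = 185 K; V₂ = 13.2 L.
For an ideal gas ΔU = nCvΔT with Cv = (5/2)R = 20.8 J/(mol·K).
ΔU = 0.456×20.8×(185−288) = -979 J.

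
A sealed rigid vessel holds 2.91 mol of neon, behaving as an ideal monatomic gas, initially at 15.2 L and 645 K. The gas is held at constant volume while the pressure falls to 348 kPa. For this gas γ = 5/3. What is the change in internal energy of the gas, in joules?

P₁ = nRT₁/V₁ = 2.91×8.314×645/15.2 = 1030 kPa.
Isochoric: V stays 15.2 L; P/T = const ⇒ T₂ = 219 K, P₂ = 348 kPa.
For an ideal gas ΔU = nCvΔT with Cv = (3/2)R = 12.5 J/(mol·K).
ΔU = 2.91×12.5×(219−645) = -15500 J.

-15500 J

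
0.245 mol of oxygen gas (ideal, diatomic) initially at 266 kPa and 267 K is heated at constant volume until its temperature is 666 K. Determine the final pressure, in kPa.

664 kPa

V₁ = nRT₁/P₁ = 0.245×8.314×267/266 = 2.04 L.
Isochoric: V stays 2.04 L; P/T = const ⇒ T₂ = 666 K, P₂ = 664 kPa.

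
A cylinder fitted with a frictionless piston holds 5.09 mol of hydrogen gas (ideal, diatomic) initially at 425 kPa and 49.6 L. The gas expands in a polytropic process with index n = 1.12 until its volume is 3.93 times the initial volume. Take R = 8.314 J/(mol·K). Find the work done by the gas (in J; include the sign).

T₁ = P₁V₁/(nR) = 425×49.6/(5.09×8.314) = 498 K.
Polytropic n=1.12: T₂ = T₁(V₁/V₂)^(n−1) = 498×(0.254)^0.12 = 423 K; P₂ = P₁(V₁/V₂)^n = 91.8 kPa.
W = (P₁V₁−P₂V₂)/(n−1) = (425×49.6−91.8×195)/0.12 = 26600 J.

26600 J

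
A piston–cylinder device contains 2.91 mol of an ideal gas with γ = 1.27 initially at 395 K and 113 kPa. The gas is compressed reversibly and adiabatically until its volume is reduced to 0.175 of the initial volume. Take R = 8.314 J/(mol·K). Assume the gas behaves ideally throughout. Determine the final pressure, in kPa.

1030 kPa

V₁ = nRT₁/P₁ = 2.91×8.314×395/113 = 84.6 L.
Adiabatic: TV^(γ−1) = const ⇒ T₂ = 395×(5.71)^0.270 = 632 K; PV^γ = const ⇒ P₂ = 1030 kPa.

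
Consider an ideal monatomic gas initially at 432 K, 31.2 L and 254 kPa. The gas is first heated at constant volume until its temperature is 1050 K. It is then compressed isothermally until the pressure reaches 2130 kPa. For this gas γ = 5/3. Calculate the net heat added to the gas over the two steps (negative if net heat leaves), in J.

n = P₁V₁/(RT₁) = 254×31.2/(8.314×432) = 2.21 mol.
Step 1 — Isochoric: V stays 31.2 L; P/T = const ⇒ T₂ = 1050 K, P₂ = 617 kPa.
W = 0 (no volume change).
ΔU = nCvΔT = 2.21×12.5×(1050−432) = 17000 J.
Q = ΔU = 17000 J.
State after step 1: P = 617 kPa, V = 31.2 L, T = 1050 K.
Step 2 — Isothermal: T stays 1050 K; PV = const ⇒ V₂ = 9.04 L, P₂ = 2130 kPa.
ΔU = 0 (ideal gas, T constant).
W = nRT ln(V₂/V₁) = 2.21×8.314×1050×ln(0.290) = -23900 J.
Q = ΔU + W = -23900 J.
Net over both steps: W = -23900 J, Q = -6850 J, ΔU = 17000 J.

-6850 J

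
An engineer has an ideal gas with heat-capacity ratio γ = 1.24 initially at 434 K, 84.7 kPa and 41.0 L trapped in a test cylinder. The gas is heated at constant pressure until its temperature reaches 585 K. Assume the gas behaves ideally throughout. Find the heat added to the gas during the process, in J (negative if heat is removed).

n = P₁V₁/(RT₁) = 84.7×41.0/(8.314×434) = 0.962 mol.
Isobaric: P stays 84.7 kPa; V/T = const ⇒ T₂ = 585 K, V₂ = 55.3 L.
W = PΔV = 84.7×(55.3−41.0) kPa·L = 1210 J.
ΔU = nCvΔT = 0.962×34.6×(585−434) = 5030 J.
Q = ΔU + W = nCpΔT = 6240 J.

6240 J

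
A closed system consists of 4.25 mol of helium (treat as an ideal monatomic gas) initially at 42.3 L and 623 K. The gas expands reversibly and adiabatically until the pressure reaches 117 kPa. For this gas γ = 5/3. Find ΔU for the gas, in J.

-14800 J

P₁ = nRT₁/V₁ = 4.25×8.314×623/42.3 = 520 kPa.
Adiabatic: T₂/T₁ = (P₂/P₁)^((γ−1)/γ) ⇒ T₂ = 623×(0.225)^0.400 = 343 K; V₂ = 104 L.
For an ideal gas ΔU = nCvΔT with Cv = (3/2)R = 12.5 J/(mol·K).
ΔU = 4.25×12.5×(343−623) = -14800 J.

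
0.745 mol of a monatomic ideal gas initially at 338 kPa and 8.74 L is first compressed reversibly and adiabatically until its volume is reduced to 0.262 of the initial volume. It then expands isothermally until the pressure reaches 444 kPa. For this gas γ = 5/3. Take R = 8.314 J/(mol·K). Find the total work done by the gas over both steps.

7750 J

T₁ = P₁V₁/(nR) = 338×8.74/(0.745×8.314) = 477 K.
Step 1 — Adiabatic: TV^(γ−1) = const ⇒ T₂ = 477×(3.82)^0.667 = 1160 K; PV^γ = const ⇒ P₂ = 3150 kPa.
ΔU = nCvΔT = 0.745×12.5×(1160−477) = 6390 J.
Q = 0 for an adiabatic process, so W = −ΔU = -6390 J.
State after step 1: P = 3150 kPa, V = 2.29 L, T = 1160 K.
Step 2 — Isothermal: T stays 1160 K; PV = const ⇒ V₂ = 16.2 L, P₂ = 444 kPa.
ΔU = 0 (ideal gas, T constant).
W = nRT ln(V₂/V₁) = 0.745×8.314×1160×ln(7.10) = 14100 J.
Q = ΔU + W = 14100 J.
Net over both steps: W = 7750 J, Q = 14100 J, ΔU = 6390 J.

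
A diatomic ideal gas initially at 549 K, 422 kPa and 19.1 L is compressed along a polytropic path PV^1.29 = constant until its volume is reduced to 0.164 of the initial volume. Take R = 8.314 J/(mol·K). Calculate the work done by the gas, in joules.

-19200 J

n = P₁V₁/(RT₁) = 422×19.1/(8.314×549) = 1.77 mol.
Polytropic n=1.29: T₂ = T₁(V₁/V₂)^(n−1) = 549×(6.10)^0.29 = 927 K; P₂ = P₁(V₁/V₂)^n = 4350 kPa.
W = (P₁V₁−P₂V₂)/(n−1) = (422×19.1−4350×3.13)/0.29 = -19200 J.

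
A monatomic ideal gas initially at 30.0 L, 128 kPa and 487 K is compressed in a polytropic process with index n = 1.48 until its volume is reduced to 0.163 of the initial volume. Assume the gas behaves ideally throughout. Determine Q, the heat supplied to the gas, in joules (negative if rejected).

n = P₁V₁/(RT₁) = 128×30.0/(8.314×487) = 0.948 mol.
Polytropic n=1.48: T₂ = T₁(V₁/V₂)^(n−1) = 487×(6.13)^0.48 = 1160 K; P₂ = P₁(V₁/V₂)^n = 1880 kPa.
W = (P₁V₁−P₂V₂)/(n−1) = (128×30.0−1880×4.89)/0.48 = -11100 J.
ΔU = nCvΔT = 0.948×12.5×(1160−487) = 8000 J.
Q = ΔU + W = -3110 J.

-3110 J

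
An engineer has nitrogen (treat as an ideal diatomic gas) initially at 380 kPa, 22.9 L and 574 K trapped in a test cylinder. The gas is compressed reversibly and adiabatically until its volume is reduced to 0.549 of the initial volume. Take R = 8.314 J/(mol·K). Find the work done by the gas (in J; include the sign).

-5900 J

n = P₁V₁/(RT₁) = 380×22.9/(8.314×574) = 1.82 mol.
Adiabatic: TV^(γ−1) = const ⇒ T₂ = 574×(1.82)^0.400 = 730 K; PV^γ = const ⇒ P₂ = 880 kPa.
ΔU = nCvΔT = 1.82×20.8×(730−574) = 5900 J.
Q = 0 for an adiabatic process, so W = −ΔU = -5900 J.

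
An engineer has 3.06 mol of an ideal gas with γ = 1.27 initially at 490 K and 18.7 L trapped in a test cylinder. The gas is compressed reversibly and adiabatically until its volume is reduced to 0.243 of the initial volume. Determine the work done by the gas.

P₁ = nRT₁/V₁ = 3.06×8.314×490/18.7 = 667 kPa.
Adiabatic: TV^(γ−1) = const ⇒ T₂ = 490×(4.12)^0.270 = 718 K; PV^γ = const ⇒ P₂ = 4020 kPa.
ΔU = nCvΔT = 3.06×30.8×(718−490) = 21500 J.
Q = 0 for an adiabatic process, so W = −ΔU = -21500 J.

-21500 J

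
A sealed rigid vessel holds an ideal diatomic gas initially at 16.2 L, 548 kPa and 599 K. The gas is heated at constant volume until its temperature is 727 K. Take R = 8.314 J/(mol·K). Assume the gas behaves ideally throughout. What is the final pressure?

Isochoric: V stays 16.2 L; P/T = const ⇒ T₂ = 727 K, P₂ = 665 kPa.

665 kPa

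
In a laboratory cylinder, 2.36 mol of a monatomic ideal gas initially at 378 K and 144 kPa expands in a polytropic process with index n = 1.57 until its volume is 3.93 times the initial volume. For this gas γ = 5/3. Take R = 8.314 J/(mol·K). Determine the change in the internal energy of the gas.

-6030 J

V₁ = nRT₁/P₁ = 2.36×8.314×378/144 = 51.5 L.
Polytropic n=1.57: T₂ = T₁(V₁/V₂)^(n−1) = 378×(0.254)^0.57 = 173 K; P₂ = P₁(V₁/V₂)^n = 16.8 kPa.
For an ideal gas ΔU = nCvΔT with Cv = (3/2)R = 12.5 J/(mol·K).
ΔU = 2.36×12.5×(173−378) = -6030 J.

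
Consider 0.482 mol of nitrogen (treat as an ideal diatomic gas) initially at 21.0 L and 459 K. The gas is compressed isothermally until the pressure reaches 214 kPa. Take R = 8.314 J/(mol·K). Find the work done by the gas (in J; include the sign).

P₁ = nRT₁/V₁ = 0.482×8.314×459/21.0 = 87.6 kPa.
Isothermal: T stays 459 K; PV = const ⇒ V₂ = 8.60 L, P₂ = 214 kPa.
W = nRT ln(V₂/V₁) = 0.482×8.314×459×ln(0.409) = -1640 J.

-1640 J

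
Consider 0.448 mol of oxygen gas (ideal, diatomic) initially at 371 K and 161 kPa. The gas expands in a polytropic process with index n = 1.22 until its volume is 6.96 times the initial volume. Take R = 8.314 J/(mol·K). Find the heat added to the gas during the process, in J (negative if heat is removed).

V₁ = nRT₁/P₁ = 0.448×8.314×371/161 = 8.58 L.
Polytropic n=1.22: T₂ = T₁(V₁/V₂)^(n−1) = 371×(0.144)^0.22 = 242 K; P₂ = P₁(V₁/V₂)^n = 15.1 kPa.
W = (P₁V₁−P₂V₂)/(n−1) = (161×8.58−15.1×59.7)/0.22 = 2180 J.
ΔU = nCvΔT = 0.448×20.8×(242−371) = -1200 J.
Q = ΔU + W = 982 J.

982 J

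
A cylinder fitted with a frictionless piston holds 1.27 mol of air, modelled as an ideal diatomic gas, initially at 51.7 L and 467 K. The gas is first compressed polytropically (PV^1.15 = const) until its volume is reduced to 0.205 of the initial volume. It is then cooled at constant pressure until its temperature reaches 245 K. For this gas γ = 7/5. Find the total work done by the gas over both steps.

-12500 J

P₁ = nRT₁/V₁ = 1.27×8.314×467/51.7 = 95.4 kPa.
Step 1 — Polytropic n=1.15: T₂ = T₁(V₁/V₂)^(n−1) = 467×(4.88)^0.15 = 592 K; P₂ = P₁(V₁/V₂)^n = 590 kPa.
W = (P₁V₁−P₂V₂)/(n−1) = (95.4×51.7−590×10.6)/0.15 = -8820 J.
ΔU = nCvΔT = 1.27×20.8×(592−467) = 3310 J.
Q = ΔU + W = -5510 J.
State after step 1: P = 590 kPa, V = 10.6 L, T = 592 K.
Step 2 — Isobaric: P stays 590 kPa; V/T = const ⇒ T₂ = 245 K, V₂ = 4.38 L.
W = PΔV = 590×(4.38−10.6) kPa·L = -3670 J.
ΔU = nCvΔT = 1.27×20.8×(245−592) = -9170 J.
Q = ΔU + W = nCpΔT = -12800 J.
Net over both steps: W = -12500 J, Q = -18300 J, ΔU = -5860 J.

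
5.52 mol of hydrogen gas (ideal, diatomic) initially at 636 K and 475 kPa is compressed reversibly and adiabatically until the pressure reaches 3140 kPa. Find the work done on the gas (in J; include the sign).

52200 J

V₁ = nRT₁/P₁ = 5.52×8.314×636/475 = 61.4 L.
Adiabatic: T₂/T₁ = (P₂/P₁)^((γ−1)/γ) ⇒ T₂ = 636×(6.61)^0.286 = 1090 K; V₂ = 15.9 L.
ΔU = nCvΔT = 5.52×20.8×(1090−636) = 52200 J.
Q = 0 for an adiabatic process, so W = −ΔU = -52200 J.
Work done on the gas = −W_by = 52200 J.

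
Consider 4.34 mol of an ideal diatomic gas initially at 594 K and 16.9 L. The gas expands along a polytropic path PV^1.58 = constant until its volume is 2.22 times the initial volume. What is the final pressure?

360 kPa

P₁ = nRT₁/V₁ = 4.34×8.314×594/16.9 = 1270 kPa.
Polytropic n=1.58: T₂ = T₁(V₁/V₂)^(n−1) = 594×(0.450)^0.58 = 374 K; P₂ = P₁(V₁/V₂)^n = 360 kPa.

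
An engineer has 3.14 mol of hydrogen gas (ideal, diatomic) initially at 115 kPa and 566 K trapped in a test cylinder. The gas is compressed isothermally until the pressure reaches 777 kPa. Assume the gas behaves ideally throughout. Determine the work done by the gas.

V₁ = nRT₁/P₁ = 3.14×8.314×566/115 = 128 L.
Isothermal: T stays 566 K; PV = const ⇒ V₂ = 19.0 L, P₂ = 777 kPa.
W = nRT ln(V₂/V₁) = 3.14×8.314×566×ln(0.148) = -28200 J.

-28200 J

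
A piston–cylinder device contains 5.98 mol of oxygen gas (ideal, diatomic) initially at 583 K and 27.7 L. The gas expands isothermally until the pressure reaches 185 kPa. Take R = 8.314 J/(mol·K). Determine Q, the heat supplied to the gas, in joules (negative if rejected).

50200 J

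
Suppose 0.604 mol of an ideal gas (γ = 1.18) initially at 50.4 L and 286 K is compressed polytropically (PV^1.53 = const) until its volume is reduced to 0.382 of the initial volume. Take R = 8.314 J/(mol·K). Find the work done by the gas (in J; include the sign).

-1800 J

P₁ = nRT₁/V₁ = 0.604×8.314×286/50.4 = 28.5 kPa.
Polytropic n=1.53: T₂ = T₁(V₁/V₂)^(n−1) = 286×(2.62)^0.53 = 476 K; P₂ = P₁(V₁/V₂)^n = 124 kPa.
W = (P₁V₁−P₂V₂)/(n−1) = (28.5×50.4−124×19.3)/0.53 = -1800 J.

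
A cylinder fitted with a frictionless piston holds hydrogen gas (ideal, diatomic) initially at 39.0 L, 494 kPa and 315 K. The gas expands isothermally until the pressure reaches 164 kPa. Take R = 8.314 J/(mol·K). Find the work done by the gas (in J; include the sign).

21200 J

n = P₁V₁/(RT₁) = 494×39.0/(8.314×315) = 7.36 mol.
Isothermal: T stays 315 K; PV = const ⇒ V₂ = 117 L, P₂ = 164 kPa.
W = nRT ln(V₂/V₁) = 7.36×8.314×315×ln(3.01) = 21200 J.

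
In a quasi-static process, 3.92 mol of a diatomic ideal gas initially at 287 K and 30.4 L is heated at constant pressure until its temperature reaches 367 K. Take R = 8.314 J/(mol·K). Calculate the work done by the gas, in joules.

P₁ = nRT₁/V₁ = 3.92×8.314×287/30.4 = 308 kPa.
Isobaric: P stays 308 kPa; V/T = const ⇒ T₂ = 367 K, V₂ = 38.9 L.
W = PΔV = 308×(38.9−30.4) kPa·L = 2610 J.

2610 J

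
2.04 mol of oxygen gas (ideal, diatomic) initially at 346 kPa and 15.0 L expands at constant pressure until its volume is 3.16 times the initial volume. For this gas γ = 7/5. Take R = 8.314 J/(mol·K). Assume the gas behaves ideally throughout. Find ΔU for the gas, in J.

T₁ = P₁V₁/(nR) = 346×15.0/(2.04×8.314) = 306 K.
Isobaric: P stays 346 kPa; V/T = const ⇒ T₂ = 967 K, V₂ = 47.4 L.
For an ideal gas ΔU = nCvΔT with Cv = (5/2)R = 20.8 J/(mol·K).
ΔU = 2.04×20.8×(967−306) = 28000 J.

28000 J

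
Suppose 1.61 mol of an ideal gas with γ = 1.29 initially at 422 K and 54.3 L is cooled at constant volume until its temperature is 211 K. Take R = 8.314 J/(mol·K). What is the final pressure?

52.0 kPa

P₁ = nRT₁/V₁ = 1.61×8.314×422/54.3 = 104 kPa.
Isochoric: V stays 54.3 L; P/T = const ⇒ T₂ = 211 K, P₂ = 52.0 kPa.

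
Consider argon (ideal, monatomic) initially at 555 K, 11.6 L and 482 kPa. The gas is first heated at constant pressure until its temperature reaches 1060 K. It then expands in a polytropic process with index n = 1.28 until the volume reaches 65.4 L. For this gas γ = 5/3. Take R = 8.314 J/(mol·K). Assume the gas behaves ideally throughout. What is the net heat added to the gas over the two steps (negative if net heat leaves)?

18500 J

n = P₁V₁/(RT₁) = 482×11.6/(8.314×555) = 1.21 mol.
Step 1 — Isobaric: P stays 482 kPa; V/T = const ⇒ T₂ = 1060 K, V₂ = 22.2 L.
W = PΔV = 482×(22.2−11.6) kPa·L = 5090 J.
ΔU = nCvΔT = 1.21×12.5×(1060−555) = 7630 J.
Q = ΔU + W = nCpΔT = 12700 J.
State after step 1: P = 482 kPa, V = 22.2 L, T = 1060 K.
Step 2 — Polytropic n=1.28: T₂ = T₁(V₁/V₂)^(n−1) = 1060×(0.339)^0.28 = 783 K; P₂ = P₁(V₁/V₂)^n = 121 kPa.
W = (P₁V₁−P₂V₂)/(n−1) = (482×22.2−121×65.4)/0.28 = 9970 J.
ΔU = nCvΔT = 1.21×12.5×(783−1060) = -4190 J.
Q = ΔU + W = 5780 J.
Net over both steps: W = 15100 J, Q = 18500 J, ΔU = 3440 J.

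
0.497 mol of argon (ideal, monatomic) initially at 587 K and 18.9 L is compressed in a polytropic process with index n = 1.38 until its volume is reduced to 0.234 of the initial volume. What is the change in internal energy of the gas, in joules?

P₁ = nRT₁/V₁ = 0.497×8.314×587/18.9 = 128 kPa.
Polytropic n=1.38: T₂ = T₁(V₁/V₂)^(n−1) = 587×(4.27)^0.38 = 1020 K; P₂ = P₁(V₁/V₂)^n = 952 kPa.
For an ideal gas ΔU = nCvΔT with Cv = (3/2)R = 12.5 J/(mol·K).
ΔU = 0.497×12.5×(1020−587) = 2680 J.

2680 J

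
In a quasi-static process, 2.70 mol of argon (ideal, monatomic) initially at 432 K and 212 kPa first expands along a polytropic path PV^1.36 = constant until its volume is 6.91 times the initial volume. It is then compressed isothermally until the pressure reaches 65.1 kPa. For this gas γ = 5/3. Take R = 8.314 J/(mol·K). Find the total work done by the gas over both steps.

6500 J

V₁ = nRT₁/P₁ = 2.70×8.314×432/212 = 45.7 L.
Step 1 — Polytropic n=1.36: T₂ = T₁(V₁/V₂)^(n−1) = 432×(0.145)^0.36 = 215 K; P₂ = P₁(V₁/V₂)^n = 15.3 kPa.
W = (P₁V₁−P₂V₂)/(n−1) = (212×45.7−15.3×316)/0.36 = 13500 J.
ΔU = nCvΔT = 2.70×12.5×(215−432) = -7290 J.
Q = ΔU + W = 6210 J.
State after step 1: P = 15.3 kPa, V = 316 L, T = 215 K.
Step 2 — Isothermal: T stays 215 K; PV = const ⇒ V₂ = 74.3 L, P₂ = 65.1 kPa.
ΔU = 0 (ideal gas, T constant).
W = nRT ln(V₂/V₁) = 2.70×8.314×215×ln(0.235) = -7000 J.
Q = ΔU + W = -7000 J.
Net over both steps: W = 6500 J, Q = -790 J, ΔU = -7290 J.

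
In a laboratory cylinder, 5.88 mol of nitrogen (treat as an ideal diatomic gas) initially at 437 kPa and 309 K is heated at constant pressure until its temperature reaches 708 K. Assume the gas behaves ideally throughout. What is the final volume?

79.2 L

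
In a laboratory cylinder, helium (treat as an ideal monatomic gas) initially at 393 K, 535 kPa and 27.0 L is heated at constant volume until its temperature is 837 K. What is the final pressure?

Isochoric: V stays 27.0 L; P/T = const ⇒ T₂ = 837 K, P₂ = 1140 kPa.

1140 kPa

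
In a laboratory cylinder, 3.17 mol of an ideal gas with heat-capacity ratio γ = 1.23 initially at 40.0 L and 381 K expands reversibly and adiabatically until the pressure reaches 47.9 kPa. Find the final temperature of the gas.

P₁ = nRT₁/V₁ = 3.17×8.314×381/40.0 = 251 kPa.
Adiabatic: T₂/T₁ = (P₂/P₁)^((γ−1)/γ) ⇒ T₂ = 381×(0.191)^0.187 = 280 K; V₂ = 154 L.

280 K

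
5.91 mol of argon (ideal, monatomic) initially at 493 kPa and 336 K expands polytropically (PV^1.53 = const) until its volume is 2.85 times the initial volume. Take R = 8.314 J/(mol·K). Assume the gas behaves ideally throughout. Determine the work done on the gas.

V₁ = nRT₁/P₁ = 5.91×8.314×336/493 = 33.5 L.
Polytropic n=1.53: T₂ = T₁(V₁/V₂)^(n−1) = 336×(0.351)^0.53 = 193 K; P₂ = P₁(V₁/V₂)^n = 99.3 kPa.
W = (P₁V₁−P₂V₂)/(n−1) = (493×33.5−99.3×95.4)/0.53 = 13300 J.
Work done on the gas = −W_by = -13300 J.

-13300 J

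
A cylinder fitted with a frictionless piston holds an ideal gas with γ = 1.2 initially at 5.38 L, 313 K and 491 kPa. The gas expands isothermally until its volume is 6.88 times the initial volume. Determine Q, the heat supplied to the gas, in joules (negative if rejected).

5090 J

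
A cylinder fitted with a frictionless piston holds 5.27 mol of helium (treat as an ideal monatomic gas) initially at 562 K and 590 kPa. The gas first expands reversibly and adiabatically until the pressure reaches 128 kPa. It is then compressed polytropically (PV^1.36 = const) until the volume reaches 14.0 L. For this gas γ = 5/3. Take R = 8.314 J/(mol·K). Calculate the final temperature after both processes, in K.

629 K

V₁ = nRT₁/P₁ = 5.27×8.314×562/590 = 41.7 L.
Step 1 — Adiabatic: T₂/T₁ = (P₂/P₁)^((γ−1)/γ) ⇒ T₂ = 562×(0.217)^0.400 = 305 K; V₂ = 104 L.
ΔU = nCvΔT = 5.27×12.5×(305−562) = -16900 J.
Q = 0 for an adiabatic process, so W = −ΔU = 16900 J.
State after step 1: P = 128 kPa, V = 104 L, T = 305 K.
Step 2 — Polytropic n=1.36: T₂ = T₁(V₁/V₂)^(n−1) = 305×(7.46)^0.36 = 629 K; P₂ = P₁(V₁/V₂)^n = 1970 kPa.
W = (P₁V₁−P₂V₂)/(n−1) = (128×104−1970×14.0)/0.36 = -39400 J.
ΔU = nCvΔT = 5.27×12.5×(629−305) = 21300 J.
Q = ΔU + W = -18100 J.
Net over both steps: W = -22500 J, Q = -18100 J, ΔU = 4380 J.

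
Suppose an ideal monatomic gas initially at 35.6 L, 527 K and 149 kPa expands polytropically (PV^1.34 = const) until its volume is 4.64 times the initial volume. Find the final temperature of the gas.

Polytropic n=1.34: T₂ = T₁(V₁/V₂)^(n−1) = 527×(0.216)^0.34 = 313 K; P₂ = P₁(V₁/V₂)^n = 19.1 kPa.

313 K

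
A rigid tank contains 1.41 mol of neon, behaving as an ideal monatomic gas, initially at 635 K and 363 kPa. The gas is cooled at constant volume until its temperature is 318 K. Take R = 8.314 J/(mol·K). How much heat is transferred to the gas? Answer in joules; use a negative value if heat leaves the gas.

-5570 J

V₁ = nRT₁/P₁ = 1.41×8.314×635/363 = 20.5 L.
Isochoric: V stays 20.5 L; P/T = const ⇒ T₂ = 318 K, P₂ = 182 kPa.
W = 0 (no volume change).
ΔU = nCvΔT = 1.41×12.5×(318−635) = -5570 J.
Q = ΔU = -5570 J.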